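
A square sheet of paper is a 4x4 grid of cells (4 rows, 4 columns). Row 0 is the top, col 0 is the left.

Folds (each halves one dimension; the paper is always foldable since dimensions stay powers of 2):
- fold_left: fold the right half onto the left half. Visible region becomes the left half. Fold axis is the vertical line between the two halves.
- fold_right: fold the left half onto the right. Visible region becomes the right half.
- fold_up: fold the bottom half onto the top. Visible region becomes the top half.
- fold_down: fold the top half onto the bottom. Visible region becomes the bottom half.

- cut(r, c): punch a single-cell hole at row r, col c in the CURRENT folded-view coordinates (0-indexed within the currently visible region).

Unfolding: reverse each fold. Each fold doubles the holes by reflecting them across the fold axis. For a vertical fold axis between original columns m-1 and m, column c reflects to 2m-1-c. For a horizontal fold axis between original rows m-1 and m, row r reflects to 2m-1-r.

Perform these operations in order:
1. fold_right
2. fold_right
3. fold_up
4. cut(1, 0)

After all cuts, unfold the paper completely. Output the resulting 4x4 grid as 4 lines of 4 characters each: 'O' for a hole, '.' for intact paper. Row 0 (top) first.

Answer: ....
OOOO
OOOO
....

Derivation:
Op 1 fold_right: fold axis v@2; visible region now rows[0,4) x cols[2,4) = 4x2
Op 2 fold_right: fold axis v@3; visible region now rows[0,4) x cols[3,4) = 4x1
Op 3 fold_up: fold axis h@2; visible region now rows[0,2) x cols[3,4) = 2x1
Op 4 cut(1, 0): punch at orig (1,3); cuts so far [(1, 3)]; region rows[0,2) x cols[3,4) = 2x1
Unfold 1 (reflect across h@2): 2 holes -> [(1, 3), (2, 3)]
Unfold 2 (reflect across v@3): 4 holes -> [(1, 2), (1, 3), (2, 2), (2, 3)]
Unfold 3 (reflect across v@2): 8 holes -> [(1, 0), (1, 1), (1, 2), (1, 3), (2, 0), (2, 1), (2, 2), (2, 3)]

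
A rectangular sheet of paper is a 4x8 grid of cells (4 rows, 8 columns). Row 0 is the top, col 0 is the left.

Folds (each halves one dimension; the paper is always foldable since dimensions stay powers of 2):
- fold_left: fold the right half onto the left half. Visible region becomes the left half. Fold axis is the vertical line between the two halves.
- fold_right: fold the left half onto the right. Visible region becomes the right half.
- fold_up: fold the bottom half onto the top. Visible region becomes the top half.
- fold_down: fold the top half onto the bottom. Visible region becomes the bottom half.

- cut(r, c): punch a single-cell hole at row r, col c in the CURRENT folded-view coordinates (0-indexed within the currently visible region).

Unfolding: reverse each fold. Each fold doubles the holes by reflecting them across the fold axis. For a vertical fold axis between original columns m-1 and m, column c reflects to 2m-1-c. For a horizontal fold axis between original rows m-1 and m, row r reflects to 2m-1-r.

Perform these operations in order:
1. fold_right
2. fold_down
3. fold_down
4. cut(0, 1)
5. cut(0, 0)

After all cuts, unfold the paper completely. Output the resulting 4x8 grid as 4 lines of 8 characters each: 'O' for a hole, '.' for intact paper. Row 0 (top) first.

Op 1 fold_right: fold axis v@4; visible region now rows[0,4) x cols[4,8) = 4x4
Op 2 fold_down: fold axis h@2; visible region now rows[2,4) x cols[4,8) = 2x4
Op 3 fold_down: fold axis h@3; visible region now rows[3,4) x cols[4,8) = 1x4
Op 4 cut(0, 1): punch at orig (3,5); cuts so far [(3, 5)]; region rows[3,4) x cols[4,8) = 1x4
Op 5 cut(0, 0): punch at orig (3,4); cuts so far [(3, 4), (3, 5)]; region rows[3,4) x cols[4,8) = 1x4
Unfold 1 (reflect across h@3): 4 holes -> [(2, 4), (2, 5), (3, 4), (3, 5)]
Unfold 2 (reflect across h@2): 8 holes -> [(0, 4), (0, 5), (1, 4), (1, 5), (2, 4), (2, 5), (3, 4), (3, 5)]
Unfold 3 (reflect across v@4): 16 holes -> [(0, 2), (0, 3), (0, 4), (0, 5), (1, 2), (1, 3), (1, 4), (1, 5), (2, 2), (2, 3), (2, 4), (2, 5), (3, 2), (3, 3), (3, 4), (3, 5)]

Answer: ..OOOO..
..OOOO..
..OOOO..
..OOOO..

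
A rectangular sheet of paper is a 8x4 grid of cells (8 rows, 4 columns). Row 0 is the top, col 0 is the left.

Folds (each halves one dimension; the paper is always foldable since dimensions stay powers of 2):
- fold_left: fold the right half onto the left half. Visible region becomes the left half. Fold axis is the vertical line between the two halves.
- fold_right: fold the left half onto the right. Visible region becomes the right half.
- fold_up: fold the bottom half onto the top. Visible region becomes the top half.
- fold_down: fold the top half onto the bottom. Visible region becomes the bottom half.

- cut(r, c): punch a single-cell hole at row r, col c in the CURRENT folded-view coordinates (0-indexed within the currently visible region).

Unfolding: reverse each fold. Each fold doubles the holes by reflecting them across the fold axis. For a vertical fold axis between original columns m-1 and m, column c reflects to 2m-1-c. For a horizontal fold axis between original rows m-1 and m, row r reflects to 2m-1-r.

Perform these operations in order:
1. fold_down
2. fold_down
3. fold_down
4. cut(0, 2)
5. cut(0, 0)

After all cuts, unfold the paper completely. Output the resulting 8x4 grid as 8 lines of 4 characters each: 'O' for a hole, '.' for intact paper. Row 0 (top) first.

Answer: O.O.
O.O.
O.O.
O.O.
O.O.
O.O.
O.O.
O.O.

Derivation:
Op 1 fold_down: fold axis h@4; visible region now rows[4,8) x cols[0,4) = 4x4
Op 2 fold_down: fold axis h@6; visible region now rows[6,8) x cols[0,4) = 2x4
Op 3 fold_down: fold axis h@7; visible region now rows[7,8) x cols[0,4) = 1x4
Op 4 cut(0, 2): punch at orig (7,2); cuts so far [(7, 2)]; region rows[7,8) x cols[0,4) = 1x4
Op 5 cut(0, 0): punch at orig (7,0); cuts so far [(7, 0), (7, 2)]; region rows[7,8) x cols[0,4) = 1x4
Unfold 1 (reflect across h@7): 4 holes -> [(6, 0), (6, 2), (7, 0), (7, 2)]
Unfold 2 (reflect across h@6): 8 holes -> [(4, 0), (4, 2), (5, 0), (5, 2), (6, 0), (6, 2), (7, 0), (7, 2)]
Unfold 3 (reflect across h@4): 16 holes -> [(0, 0), (0, 2), (1, 0), (1, 2), (2, 0), (2, 2), (3, 0), (3, 2), (4, 0), (4, 2), (5, 0), (5, 2), (6, 0), (6, 2), (7, 0), (7, 2)]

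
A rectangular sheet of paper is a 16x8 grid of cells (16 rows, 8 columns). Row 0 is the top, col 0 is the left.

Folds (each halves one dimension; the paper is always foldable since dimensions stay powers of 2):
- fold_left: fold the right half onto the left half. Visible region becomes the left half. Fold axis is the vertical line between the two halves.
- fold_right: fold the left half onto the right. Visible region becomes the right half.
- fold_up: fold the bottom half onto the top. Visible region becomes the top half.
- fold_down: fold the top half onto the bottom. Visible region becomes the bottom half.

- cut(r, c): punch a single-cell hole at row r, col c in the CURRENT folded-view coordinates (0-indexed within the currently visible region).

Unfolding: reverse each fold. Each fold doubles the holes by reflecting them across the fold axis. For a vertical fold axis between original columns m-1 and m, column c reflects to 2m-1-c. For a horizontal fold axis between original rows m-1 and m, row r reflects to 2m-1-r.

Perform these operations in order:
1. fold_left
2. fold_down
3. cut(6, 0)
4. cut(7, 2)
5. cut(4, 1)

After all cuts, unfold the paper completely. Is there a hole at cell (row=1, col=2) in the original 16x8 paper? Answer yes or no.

Op 1 fold_left: fold axis v@4; visible region now rows[0,16) x cols[0,4) = 16x4
Op 2 fold_down: fold axis h@8; visible region now rows[8,16) x cols[0,4) = 8x4
Op 3 cut(6, 0): punch at orig (14,0); cuts so far [(14, 0)]; region rows[8,16) x cols[0,4) = 8x4
Op 4 cut(7, 2): punch at orig (15,2); cuts so far [(14, 0), (15, 2)]; region rows[8,16) x cols[0,4) = 8x4
Op 5 cut(4, 1): punch at orig (12,1); cuts so far [(12, 1), (14, 0), (15, 2)]; region rows[8,16) x cols[0,4) = 8x4
Unfold 1 (reflect across h@8): 6 holes -> [(0, 2), (1, 0), (3, 1), (12, 1), (14, 0), (15, 2)]
Unfold 2 (reflect across v@4): 12 holes -> [(0, 2), (0, 5), (1, 0), (1, 7), (3, 1), (3, 6), (12, 1), (12, 6), (14, 0), (14, 7), (15, 2), (15, 5)]
Holes: [(0, 2), (0, 5), (1, 0), (1, 7), (3, 1), (3, 6), (12, 1), (12, 6), (14, 0), (14, 7), (15, 2), (15, 5)]

Answer: no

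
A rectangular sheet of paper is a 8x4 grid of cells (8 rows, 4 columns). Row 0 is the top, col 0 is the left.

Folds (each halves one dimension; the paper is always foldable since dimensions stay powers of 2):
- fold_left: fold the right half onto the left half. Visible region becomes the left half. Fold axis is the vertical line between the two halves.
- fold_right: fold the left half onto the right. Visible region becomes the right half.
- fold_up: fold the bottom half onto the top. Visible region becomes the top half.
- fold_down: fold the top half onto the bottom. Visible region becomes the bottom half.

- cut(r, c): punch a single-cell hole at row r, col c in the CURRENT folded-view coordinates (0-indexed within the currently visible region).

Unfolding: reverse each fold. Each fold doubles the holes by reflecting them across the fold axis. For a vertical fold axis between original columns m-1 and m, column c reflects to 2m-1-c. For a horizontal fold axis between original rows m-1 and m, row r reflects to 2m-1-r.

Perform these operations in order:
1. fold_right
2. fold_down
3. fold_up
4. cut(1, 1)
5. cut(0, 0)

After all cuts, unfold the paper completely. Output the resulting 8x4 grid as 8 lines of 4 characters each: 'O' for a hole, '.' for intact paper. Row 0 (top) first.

Op 1 fold_right: fold axis v@2; visible region now rows[0,8) x cols[2,4) = 8x2
Op 2 fold_down: fold axis h@4; visible region now rows[4,8) x cols[2,4) = 4x2
Op 3 fold_up: fold axis h@6; visible region now rows[4,6) x cols[2,4) = 2x2
Op 4 cut(1, 1): punch at orig (5,3); cuts so far [(5, 3)]; region rows[4,6) x cols[2,4) = 2x2
Op 5 cut(0, 0): punch at orig (4,2); cuts so far [(4, 2), (5, 3)]; region rows[4,6) x cols[2,4) = 2x2
Unfold 1 (reflect across h@6): 4 holes -> [(4, 2), (5, 3), (6, 3), (7, 2)]
Unfold 2 (reflect across h@4): 8 holes -> [(0, 2), (1, 3), (2, 3), (3, 2), (4, 2), (5, 3), (6, 3), (7, 2)]
Unfold 3 (reflect across v@2): 16 holes -> [(0, 1), (0, 2), (1, 0), (1, 3), (2, 0), (2, 3), (3, 1), (3, 2), (4, 1), (4, 2), (5, 0), (5, 3), (6, 0), (6, 3), (7, 1), (7, 2)]

Answer: .OO.
O..O
O..O
.OO.
.OO.
O..O
O..O
.OO.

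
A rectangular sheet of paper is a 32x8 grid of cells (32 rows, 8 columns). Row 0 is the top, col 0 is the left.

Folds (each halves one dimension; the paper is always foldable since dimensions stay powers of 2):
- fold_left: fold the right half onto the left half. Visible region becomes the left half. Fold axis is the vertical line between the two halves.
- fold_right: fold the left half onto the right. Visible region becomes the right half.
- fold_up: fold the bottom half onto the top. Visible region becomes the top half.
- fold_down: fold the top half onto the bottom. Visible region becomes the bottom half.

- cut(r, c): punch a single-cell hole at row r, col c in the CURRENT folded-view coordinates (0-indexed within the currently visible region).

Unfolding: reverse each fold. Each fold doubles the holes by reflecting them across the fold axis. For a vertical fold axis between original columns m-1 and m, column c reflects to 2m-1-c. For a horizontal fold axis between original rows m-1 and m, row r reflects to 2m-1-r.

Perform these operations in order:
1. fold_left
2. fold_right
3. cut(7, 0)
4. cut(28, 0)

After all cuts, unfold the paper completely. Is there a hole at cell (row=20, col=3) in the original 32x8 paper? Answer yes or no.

Op 1 fold_left: fold axis v@4; visible region now rows[0,32) x cols[0,4) = 32x4
Op 2 fold_right: fold axis v@2; visible region now rows[0,32) x cols[2,4) = 32x2
Op 3 cut(7, 0): punch at orig (7,2); cuts so far [(7, 2)]; region rows[0,32) x cols[2,4) = 32x2
Op 4 cut(28, 0): punch at orig (28,2); cuts so far [(7, 2), (28, 2)]; region rows[0,32) x cols[2,4) = 32x2
Unfold 1 (reflect across v@2): 4 holes -> [(7, 1), (7, 2), (28, 1), (28, 2)]
Unfold 2 (reflect across v@4): 8 holes -> [(7, 1), (7, 2), (7, 5), (7, 6), (28, 1), (28, 2), (28, 5), (28, 6)]
Holes: [(7, 1), (7, 2), (7, 5), (7, 6), (28, 1), (28, 2), (28, 5), (28, 6)]

Answer: no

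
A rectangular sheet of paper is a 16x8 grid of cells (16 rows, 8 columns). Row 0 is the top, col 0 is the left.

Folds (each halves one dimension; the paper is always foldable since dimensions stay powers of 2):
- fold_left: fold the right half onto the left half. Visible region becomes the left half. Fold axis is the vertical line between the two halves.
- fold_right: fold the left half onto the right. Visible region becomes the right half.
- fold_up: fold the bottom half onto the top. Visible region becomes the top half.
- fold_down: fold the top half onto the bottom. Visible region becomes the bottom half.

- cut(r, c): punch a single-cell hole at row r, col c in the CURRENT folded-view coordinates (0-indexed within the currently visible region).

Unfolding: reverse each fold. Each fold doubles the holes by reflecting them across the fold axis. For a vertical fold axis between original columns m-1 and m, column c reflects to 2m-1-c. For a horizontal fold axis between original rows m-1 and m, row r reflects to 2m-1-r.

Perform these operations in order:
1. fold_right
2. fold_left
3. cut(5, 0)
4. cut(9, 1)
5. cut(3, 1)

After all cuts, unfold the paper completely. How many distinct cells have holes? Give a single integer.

Op 1 fold_right: fold axis v@4; visible region now rows[0,16) x cols[4,8) = 16x4
Op 2 fold_left: fold axis v@6; visible region now rows[0,16) x cols[4,6) = 16x2
Op 3 cut(5, 0): punch at orig (5,4); cuts so far [(5, 4)]; region rows[0,16) x cols[4,6) = 16x2
Op 4 cut(9, 1): punch at orig (9,5); cuts so far [(5, 4), (9, 5)]; region rows[0,16) x cols[4,6) = 16x2
Op 5 cut(3, 1): punch at orig (3,5); cuts so far [(3, 5), (5, 4), (9, 5)]; region rows[0,16) x cols[4,6) = 16x2
Unfold 1 (reflect across v@6): 6 holes -> [(3, 5), (3, 6), (5, 4), (5, 7), (9, 5), (9, 6)]
Unfold 2 (reflect across v@4): 12 holes -> [(3, 1), (3, 2), (3, 5), (3, 6), (5, 0), (5, 3), (5, 4), (5, 7), (9, 1), (9, 2), (9, 5), (9, 6)]

Answer: 12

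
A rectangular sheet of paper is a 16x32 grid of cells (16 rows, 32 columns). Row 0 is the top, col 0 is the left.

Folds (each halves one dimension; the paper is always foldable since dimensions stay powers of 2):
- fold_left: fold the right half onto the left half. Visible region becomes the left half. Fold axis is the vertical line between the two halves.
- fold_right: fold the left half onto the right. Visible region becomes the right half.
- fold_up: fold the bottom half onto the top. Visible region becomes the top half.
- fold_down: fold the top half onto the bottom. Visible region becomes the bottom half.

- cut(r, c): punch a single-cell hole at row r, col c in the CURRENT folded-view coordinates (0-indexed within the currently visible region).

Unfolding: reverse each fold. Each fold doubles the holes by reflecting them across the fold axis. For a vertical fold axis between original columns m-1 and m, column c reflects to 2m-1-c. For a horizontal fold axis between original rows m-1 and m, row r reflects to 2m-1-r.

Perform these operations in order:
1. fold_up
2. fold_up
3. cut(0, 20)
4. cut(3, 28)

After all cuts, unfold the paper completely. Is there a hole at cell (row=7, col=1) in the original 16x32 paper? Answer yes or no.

Op 1 fold_up: fold axis h@8; visible region now rows[0,8) x cols[0,32) = 8x32
Op 2 fold_up: fold axis h@4; visible region now rows[0,4) x cols[0,32) = 4x32
Op 3 cut(0, 20): punch at orig (0,20); cuts so far [(0, 20)]; region rows[0,4) x cols[0,32) = 4x32
Op 4 cut(3, 28): punch at orig (3,28); cuts so far [(0, 20), (3, 28)]; region rows[0,4) x cols[0,32) = 4x32
Unfold 1 (reflect across h@4): 4 holes -> [(0, 20), (3, 28), (4, 28), (7, 20)]
Unfold 2 (reflect across h@8): 8 holes -> [(0, 20), (3, 28), (4, 28), (7, 20), (8, 20), (11, 28), (12, 28), (15, 20)]
Holes: [(0, 20), (3, 28), (4, 28), (7, 20), (8, 20), (11, 28), (12, 28), (15, 20)]

Answer: no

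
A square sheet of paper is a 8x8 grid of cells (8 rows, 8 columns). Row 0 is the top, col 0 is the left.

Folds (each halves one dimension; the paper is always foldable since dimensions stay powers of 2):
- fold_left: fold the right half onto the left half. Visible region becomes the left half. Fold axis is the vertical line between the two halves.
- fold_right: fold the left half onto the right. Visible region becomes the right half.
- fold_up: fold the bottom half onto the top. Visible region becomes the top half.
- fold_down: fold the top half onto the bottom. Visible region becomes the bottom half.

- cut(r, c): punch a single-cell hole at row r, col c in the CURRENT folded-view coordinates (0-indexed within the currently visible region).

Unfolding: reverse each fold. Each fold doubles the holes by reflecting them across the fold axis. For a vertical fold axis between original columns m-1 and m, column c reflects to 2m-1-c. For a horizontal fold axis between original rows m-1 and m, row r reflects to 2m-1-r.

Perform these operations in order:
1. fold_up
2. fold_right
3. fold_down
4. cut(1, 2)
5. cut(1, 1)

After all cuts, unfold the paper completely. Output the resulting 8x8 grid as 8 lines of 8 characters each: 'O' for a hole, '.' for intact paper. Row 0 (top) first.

Op 1 fold_up: fold axis h@4; visible region now rows[0,4) x cols[0,8) = 4x8
Op 2 fold_right: fold axis v@4; visible region now rows[0,4) x cols[4,8) = 4x4
Op 3 fold_down: fold axis h@2; visible region now rows[2,4) x cols[4,8) = 2x4
Op 4 cut(1, 2): punch at orig (3,6); cuts so far [(3, 6)]; region rows[2,4) x cols[4,8) = 2x4
Op 5 cut(1, 1): punch at orig (3,5); cuts so far [(3, 5), (3, 6)]; region rows[2,4) x cols[4,8) = 2x4
Unfold 1 (reflect across h@2): 4 holes -> [(0, 5), (0, 6), (3, 5), (3, 6)]
Unfold 2 (reflect across v@4): 8 holes -> [(0, 1), (0, 2), (0, 5), (0, 6), (3, 1), (3, 2), (3, 5), (3, 6)]
Unfold 3 (reflect across h@4): 16 holes -> [(0, 1), (0, 2), (0, 5), (0, 6), (3, 1), (3, 2), (3, 5), (3, 6), (4, 1), (4, 2), (4, 5), (4, 6), (7, 1), (7, 2), (7, 5), (7, 6)]

Answer: .OO..OO.
........
........
.OO..OO.
.OO..OO.
........
........
.OO..OO.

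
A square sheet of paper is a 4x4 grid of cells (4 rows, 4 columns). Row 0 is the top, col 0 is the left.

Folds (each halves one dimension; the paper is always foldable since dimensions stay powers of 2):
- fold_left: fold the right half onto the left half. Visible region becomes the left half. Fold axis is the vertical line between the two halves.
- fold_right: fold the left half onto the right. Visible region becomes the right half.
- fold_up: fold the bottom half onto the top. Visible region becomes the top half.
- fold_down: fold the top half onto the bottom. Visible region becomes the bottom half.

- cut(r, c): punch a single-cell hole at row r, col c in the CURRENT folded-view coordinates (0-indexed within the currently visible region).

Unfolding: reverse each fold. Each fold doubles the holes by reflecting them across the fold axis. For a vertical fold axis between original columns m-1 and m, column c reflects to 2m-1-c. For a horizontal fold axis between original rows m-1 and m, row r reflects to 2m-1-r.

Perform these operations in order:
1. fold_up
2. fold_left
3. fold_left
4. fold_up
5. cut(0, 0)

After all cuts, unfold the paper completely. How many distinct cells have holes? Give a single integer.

Op 1 fold_up: fold axis h@2; visible region now rows[0,2) x cols[0,4) = 2x4
Op 2 fold_left: fold axis v@2; visible region now rows[0,2) x cols[0,2) = 2x2
Op 3 fold_left: fold axis v@1; visible region now rows[0,2) x cols[0,1) = 2x1
Op 4 fold_up: fold axis h@1; visible region now rows[0,1) x cols[0,1) = 1x1
Op 5 cut(0, 0): punch at orig (0,0); cuts so far [(0, 0)]; region rows[0,1) x cols[0,1) = 1x1
Unfold 1 (reflect across h@1): 2 holes -> [(0, 0), (1, 0)]
Unfold 2 (reflect across v@1): 4 holes -> [(0, 0), (0, 1), (1, 0), (1, 1)]
Unfold 3 (reflect across v@2): 8 holes -> [(0, 0), (0, 1), (0, 2), (0, 3), (1, 0), (1, 1), (1, 2), (1, 3)]
Unfold 4 (reflect across h@2): 16 holes -> [(0, 0), (0, 1), (0, 2), (0, 3), (1, 0), (1, 1), (1, 2), (1, 3), (2, 0), (2, 1), (2, 2), (2, 3), (3, 0), (3, 1), (3, 2), (3, 3)]

Answer: 16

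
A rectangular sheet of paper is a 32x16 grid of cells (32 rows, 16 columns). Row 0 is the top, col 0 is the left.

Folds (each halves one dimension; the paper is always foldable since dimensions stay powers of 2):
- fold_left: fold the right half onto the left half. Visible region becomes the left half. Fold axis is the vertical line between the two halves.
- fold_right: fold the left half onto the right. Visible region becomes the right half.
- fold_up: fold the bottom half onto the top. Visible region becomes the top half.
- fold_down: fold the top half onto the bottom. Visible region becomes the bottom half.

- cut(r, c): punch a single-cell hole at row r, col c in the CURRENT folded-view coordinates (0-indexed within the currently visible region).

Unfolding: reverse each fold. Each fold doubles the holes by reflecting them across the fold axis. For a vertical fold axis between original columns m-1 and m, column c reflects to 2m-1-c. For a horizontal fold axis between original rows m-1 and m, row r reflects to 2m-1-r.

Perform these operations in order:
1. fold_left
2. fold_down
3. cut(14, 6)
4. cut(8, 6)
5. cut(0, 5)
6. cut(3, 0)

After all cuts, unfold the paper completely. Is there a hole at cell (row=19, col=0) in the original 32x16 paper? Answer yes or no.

Op 1 fold_left: fold axis v@8; visible region now rows[0,32) x cols[0,8) = 32x8
Op 2 fold_down: fold axis h@16; visible region now rows[16,32) x cols[0,8) = 16x8
Op 3 cut(14, 6): punch at orig (30,6); cuts so far [(30, 6)]; region rows[16,32) x cols[0,8) = 16x8
Op 4 cut(8, 6): punch at orig (24,6); cuts so far [(24, 6), (30, 6)]; region rows[16,32) x cols[0,8) = 16x8
Op 5 cut(0, 5): punch at orig (16,5); cuts so far [(16, 5), (24, 6), (30, 6)]; region rows[16,32) x cols[0,8) = 16x8
Op 6 cut(3, 0): punch at orig (19,0); cuts so far [(16, 5), (19, 0), (24, 6), (30, 6)]; region rows[16,32) x cols[0,8) = 16x8
Unfold 1 (reflect across h@16): 8 holes -> [(1, 6), (7, 6), (12, 0), (15, 5), (16, 5), (19, 0), (24, 6), (30, 6)]
Unfold 2 (reflect across v@8): 16 holes -> [(1, 6), (1, 9), (7, 6), (7, 9), (12, 0), (12, 15), (15, 5), (15, 10), (16, 5), (16, 10), (19, 0), (19, 15), (24, 6), (24, 9), (30, 6), (30, 9)]
Holes: [(1, 6), (1, 9), (7, 6), (7, 9), (12, 0), (12, 15), (15, 5), (15, 10), (16, 5), (16, 10), (19, 0), (19, 15), (24, 6), (24, 9), (30, 6), (30, 9)]

Answer: yes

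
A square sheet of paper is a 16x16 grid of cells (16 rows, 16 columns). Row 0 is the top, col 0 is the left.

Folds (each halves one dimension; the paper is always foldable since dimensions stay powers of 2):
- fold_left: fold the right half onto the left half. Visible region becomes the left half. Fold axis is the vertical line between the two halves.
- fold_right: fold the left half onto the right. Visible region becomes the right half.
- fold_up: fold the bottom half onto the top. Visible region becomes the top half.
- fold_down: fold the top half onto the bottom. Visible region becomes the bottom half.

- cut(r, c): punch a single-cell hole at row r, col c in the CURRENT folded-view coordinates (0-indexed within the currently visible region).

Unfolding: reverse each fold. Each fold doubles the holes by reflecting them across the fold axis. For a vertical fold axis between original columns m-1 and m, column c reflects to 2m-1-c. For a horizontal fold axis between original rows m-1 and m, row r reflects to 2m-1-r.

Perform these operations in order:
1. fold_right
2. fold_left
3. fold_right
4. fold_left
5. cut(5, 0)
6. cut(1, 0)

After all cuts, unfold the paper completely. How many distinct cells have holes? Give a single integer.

Answer: 32

Derivation:
Op 1 fold_right: fold axis v@8; visible region now rows[0,16) x cols[8,16) = 16x8
Op 2 fold_left: fold axis v@12; visible region now rows[0,16) x cols[8,12) = 16x4
Op 3 fold_right: fold axis v@10; visible region now rows[0,16) x cols[10,12) = 16x2
Op 4 fold_left: fold axis v@11; visible region now rows[0,16) x cols[10,11) = 16x1
Op 5 cut(5, 0): punch at orig (5,10); cuts so far [(5, 10)]; region rows[0,16) x cols[10,11) = 16x1
Op 6 cut(1, 0): punch at orig (1,10); cuts so far [(1, 10), (5, 10)]; region rows[0,16) x cols[10,11) = 16x1
Unfold 1 (reflect across v@11): 4 holes -> [(1, 10), (1, 11), (5, 10), (5, 11)]
Unfold 2 (reflect across v@10): 8 holes -> [(1, 8), (1, 9), (1, 10), (1, 11), (5, 8), (5, 9), (5, 10), (5, 11)]
Unfold 3 (reflect across v@12): 16 holes -> [(1, 8), (1, 9), (1, 10), (1, 11), (1, 12), (1, 13), (1, 14), (1, 15), (5, 8), (5, 9), (5, 10), (5, 11), (5, 12), (5, 13), (5, 14), (5, 15)]
Unfold 4 (reflect across v@8): 32 holes -> [(1, 0), (1, 1), (1, 2), (1, 3), (1, 4), (1, 5), (1, 6), (1, 7), (1, 8), (1, 9), (1, 10), (1, 11), (1, 12), (1, 13), (1, 14), (1, 15), (5, 0), (5, 1), (5, 2), (5, 3), (5, 4), (5, 5), (5, 6), (5, 7), (5, 8), (5, 9), (5, 10), (5, 11), (5, 12), (5, 13), (5, 14), (5, 15)]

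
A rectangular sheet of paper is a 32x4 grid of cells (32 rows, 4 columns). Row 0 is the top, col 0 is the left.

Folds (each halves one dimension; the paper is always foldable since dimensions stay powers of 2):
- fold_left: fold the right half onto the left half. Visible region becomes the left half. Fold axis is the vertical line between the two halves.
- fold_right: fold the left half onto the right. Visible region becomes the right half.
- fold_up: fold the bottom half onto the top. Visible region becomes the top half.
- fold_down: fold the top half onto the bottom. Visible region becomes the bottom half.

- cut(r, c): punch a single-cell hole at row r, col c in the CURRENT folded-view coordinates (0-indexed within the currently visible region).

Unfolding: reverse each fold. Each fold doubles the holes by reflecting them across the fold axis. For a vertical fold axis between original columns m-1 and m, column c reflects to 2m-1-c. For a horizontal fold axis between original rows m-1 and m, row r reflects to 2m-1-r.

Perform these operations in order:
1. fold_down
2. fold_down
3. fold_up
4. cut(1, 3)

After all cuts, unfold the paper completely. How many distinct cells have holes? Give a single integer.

Answer: 8

Derivation:
Op 1 fold_down: fold axis h@16; visible region now rows[16,32) x cols[0,4) = 16x4
Op 2 fold_down: fold axis h@24; visible region now rows[24,32) x cols[0,4) = 8x4
Op 3 fold_up: fold axis h@28; visible region now rows[24,28) x cols[0,4) = 4x4
Op 4 cut(1, 3): punch at orig (25,3); cuts so far [(25, 3)]; region rows[24,28) x cols[0,4) = 4x4
Unfold 1 (reflect across h@28): 2 holes -> [(25, 3), (30, 3)]
Unfold 2 (reflect across h@24): 4 holes -> [(17, 3), (22, 3), (25, 3), (30, 3)]
Unfold 3 (reflect across h@16): 8 holes -> [(1, 3), (6, 3), (9, 3), (14, 3), (17, 3), (22, 3), (25, 3), (30, 3)]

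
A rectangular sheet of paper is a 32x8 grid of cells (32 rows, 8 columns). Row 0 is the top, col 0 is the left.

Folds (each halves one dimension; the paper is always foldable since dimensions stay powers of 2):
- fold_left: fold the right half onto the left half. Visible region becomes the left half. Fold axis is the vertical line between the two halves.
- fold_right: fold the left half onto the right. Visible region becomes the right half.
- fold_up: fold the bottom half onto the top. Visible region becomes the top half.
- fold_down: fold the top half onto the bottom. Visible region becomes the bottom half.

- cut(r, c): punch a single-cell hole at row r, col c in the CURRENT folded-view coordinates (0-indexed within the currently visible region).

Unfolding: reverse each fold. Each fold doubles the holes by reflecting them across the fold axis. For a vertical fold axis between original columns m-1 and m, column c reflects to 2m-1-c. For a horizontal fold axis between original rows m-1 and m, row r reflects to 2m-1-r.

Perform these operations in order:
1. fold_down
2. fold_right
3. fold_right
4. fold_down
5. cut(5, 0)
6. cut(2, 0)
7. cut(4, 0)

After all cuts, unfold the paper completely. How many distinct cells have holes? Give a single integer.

Answer: 48

Derivation:
Op 1 fold_down: fold axis h@16; visible region now rows[16,32) x cols[0,8) = 16x8
Op 2 fold_right: fold axis v@4; visible region now rows[16,32) x cols[4,8) = 16x4
Op 3 fold_right: fold axis v@6; visible region now rows[16,32) x cols[6,8) = 16x2
Op 4 fold_down: fold axis h@24; visible region now rows[24,32) x cols[6,8) = 8x2
Op 5 cut(5, 0): punch at orig (29,6); cuts so far [(29, 6)]; region rows[24,32) x cols[6,8) = 8x2
Op 6 cut(2, 0): punch at orig (26,6); cuts so far [(26, 6), (29, 6)]; region rows[24,32) x cols[6,8) = 8x2
Op 7 cut(4, 0): punch at orig (28,6); cuts so far [(26, 6), (28, 6), (29, 6)]; region rows[24,32) x cols[6,8) = 8x2
Unfold 1 (reflect across h@24): 6 holes -> [(18, 6), (19, 6), (21, 6), (26, 6), (28, 6), (29, 6)]
Unfold 2 (reflect across v@6): 12 holes -> [(18, 5), (18, 6), (19, 5), (19, 6), (21, 5), (21, 6), (26, 5), (26, 6), (28, 5), (28, 6), (29, 5), (29, 6)]
Unfold 3 (reflect across v@4): 24 holes -> [(18, 1), (18, 2), (18, 5), (18, 6), (19, 1), (19, 2), (19, 5), (19, 6), (21, 1), (21, 2), (21, 5), (21, 6), (26, 1), (26, 2), (26, 5), (26, 6), (28, 1), (28, 2), (28, 5), (28, 6), (29, 1), (29, 2), (29, 5), (29, 6)]
Unfold 4 (reflect across h@16): 48 holes -> [(2, 1), (2, 2), (2, 5), (2, 6), (3, 1), (3, 2), (3, 5), (3, 6), (5, 1), (5, 2), (5, 5), (5, 6), (10, 1), (10, 2), (10, 5), (10, 6), (12, 1), (12, 2), (12, 5), (12, 6), (13, 1), (13, 2), (13, 5), (13, 6), (18, 1), (18, 2), (18, 5), (18, 6), (19, 1), (19, 2), (19, 5), (19, 6), (21, 1), (21, 2), (21, 5), (21, 6), (26, 1), (26, 2), (26, 5), (26, 6), (28, 1), (28, 2), (28, 5), (28, 6), (29, 1), (29, 2), (29, 5), (29, 6)]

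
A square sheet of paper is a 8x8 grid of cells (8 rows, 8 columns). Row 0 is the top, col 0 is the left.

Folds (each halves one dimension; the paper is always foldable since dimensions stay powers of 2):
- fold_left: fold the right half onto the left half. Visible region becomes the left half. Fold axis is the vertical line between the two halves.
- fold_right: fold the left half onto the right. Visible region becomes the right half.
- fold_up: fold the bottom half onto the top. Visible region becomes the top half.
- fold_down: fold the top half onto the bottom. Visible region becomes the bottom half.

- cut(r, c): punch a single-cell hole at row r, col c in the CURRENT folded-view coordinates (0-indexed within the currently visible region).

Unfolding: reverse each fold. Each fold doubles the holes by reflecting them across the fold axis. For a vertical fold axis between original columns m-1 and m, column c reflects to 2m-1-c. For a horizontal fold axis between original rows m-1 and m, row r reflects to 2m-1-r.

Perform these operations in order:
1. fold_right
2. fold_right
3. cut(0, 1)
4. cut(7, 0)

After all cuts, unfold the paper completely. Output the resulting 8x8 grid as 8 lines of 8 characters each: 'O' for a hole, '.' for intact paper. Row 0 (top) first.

Answer: O..OO..O
........
........
........
........
........
........
.OO..OO.

Derivation:
Op 1 fold_right: fold axis v@4; visible region now rows[0,8) x cols[4,8) = 8x4
Op 2 fold_right: fold axis v@6; visible region now rows[0,8) x cols[6,8) = 8x2
Op 3 cut(0, 1): punch at orig (0,7); cuts so far [(0, 7)]; region rows[0,8) x cols[6,8) = 8x2
Op 4 cut(7, 0): punch at orig (7,6); cuts so far [(0, 7), (7, 6)]; region rows[0,8) x cols[6,8) = 8x2
Unfold 1 (reflect across v@6): 4 holes -> [(0, 4), (0, 7), (7, 5), (7, 6)]
Unfold 2 (reflect across v@4): 8 holes -> [(0, 0), (0, 3), (0, 4), (0, 7), (7, 1), (7, 2), (7, 5), (7, 6)]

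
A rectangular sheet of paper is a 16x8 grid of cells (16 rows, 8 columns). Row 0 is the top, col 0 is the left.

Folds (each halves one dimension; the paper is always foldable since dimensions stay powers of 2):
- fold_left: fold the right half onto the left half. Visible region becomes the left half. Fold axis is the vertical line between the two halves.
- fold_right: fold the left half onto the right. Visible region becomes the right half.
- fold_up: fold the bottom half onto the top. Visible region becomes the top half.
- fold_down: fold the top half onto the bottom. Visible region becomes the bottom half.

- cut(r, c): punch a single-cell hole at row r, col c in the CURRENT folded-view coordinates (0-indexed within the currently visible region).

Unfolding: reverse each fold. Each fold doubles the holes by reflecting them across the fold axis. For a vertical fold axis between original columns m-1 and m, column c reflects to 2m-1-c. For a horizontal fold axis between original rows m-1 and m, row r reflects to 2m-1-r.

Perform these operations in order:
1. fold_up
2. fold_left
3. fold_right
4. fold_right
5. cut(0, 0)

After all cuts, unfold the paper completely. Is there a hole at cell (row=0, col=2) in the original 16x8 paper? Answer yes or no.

Op 1 fold_up: fold axis h@8; visible region now rows[0,8) x cols[0,8) = 8x8
Op 2 fold_left: fold axis v@4; visible region now rows[0,8) x cols[0,4) = 8x4
Op 3 fold_right: fold axis v@2; visible region now rows[0,8) x cols[2,4) = 8x2
Op 4 fold_right: fold axis v@3; visible region now rows[0,8) x cols[3,4) = 8x1
Op 5 cut(0, 0): punch at orig (0,3); cuts so far [(0, 3)]; region rows[0,8) x cols[3,4) = 8x1
Unfold 1 (reflect across v@3): 2 holes -> [(0, 2), (0, 3)]
Unfold 2 (reflect across v@2): 4 holes -> [(0, 0), (0, 1), (0, 2), (0, 3)]
Unfold 3 (reflect across v@4): 8 holes -> [(0, 0), (0, 1), (0, 2), (0, 3), (0, 4), (0, 5), (0, 6), (0, 7)]
Unfold 4 (reflect across h@8): 16 holes -> [(0, 0), (0, 1), (0, 2), (0, 3), (0, 4), (0, 5), (0, 6), (0, 7), (15, 0), (15, 1), (15, 2), (15, 3), (15, 4), (15, 5), (15, 6), (15, 7)]
Holes: [(0, 0), (0, 1), (0, 2), (0, 3), (0, 4), (0, 5), (0, 6), (0, 7), (15, 0), (15, 1), (15, 2), (15, 3), (15, 4), (15, 5), (15, 6), (15, 7)]

Answer: yes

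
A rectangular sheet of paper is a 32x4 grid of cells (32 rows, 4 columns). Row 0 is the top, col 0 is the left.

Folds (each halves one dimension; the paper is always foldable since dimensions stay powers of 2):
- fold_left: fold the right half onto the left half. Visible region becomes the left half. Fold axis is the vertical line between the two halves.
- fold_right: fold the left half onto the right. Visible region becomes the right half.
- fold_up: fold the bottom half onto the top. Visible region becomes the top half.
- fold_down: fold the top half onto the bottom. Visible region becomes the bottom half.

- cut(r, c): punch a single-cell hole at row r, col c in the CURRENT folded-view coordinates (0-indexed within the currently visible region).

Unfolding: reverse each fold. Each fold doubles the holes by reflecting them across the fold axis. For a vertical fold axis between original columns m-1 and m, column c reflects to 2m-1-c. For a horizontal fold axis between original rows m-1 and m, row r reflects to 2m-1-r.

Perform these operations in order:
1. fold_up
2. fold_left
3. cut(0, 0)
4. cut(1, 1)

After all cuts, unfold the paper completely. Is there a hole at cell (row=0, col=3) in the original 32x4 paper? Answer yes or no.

Answer: yes

Derivation:
Op 1 fold_up: fold axis h@16; visible region now rows[0,16) x cols[0,4) = 16x4
Op 2 fold_left: fold axis v@2; visible region now rows[0,16) x cols[0,2) = 16x2
Op 3 cut(0, 0): punch at orig (0,0); cuts so far [(0, 0)]; region rows[0,16) x cols[0,2) = 16x2
Op 4 cut(1, 1): punch at orig (1,1); cuts so far [(0, 0), (1, 1)]; region rows[0,16) x cols[0,2) = 16x2
Unfold 1 (reflect across v@2): 4 holes -> [(0, 0), (0, 3), (1, 1), (1, 2)]
Unfold 2 (reflect across h@16): 8 holes -> [(0, 0), (0, 3), (1, 1), (1, 2), (30, 1), (30, 2), (31, 0), (31, 3)]
Holes: [(0, 0), (0, 3), (1, 1), (1, 2), (30, 1), (30, 2), (31, 0), (31, 3)]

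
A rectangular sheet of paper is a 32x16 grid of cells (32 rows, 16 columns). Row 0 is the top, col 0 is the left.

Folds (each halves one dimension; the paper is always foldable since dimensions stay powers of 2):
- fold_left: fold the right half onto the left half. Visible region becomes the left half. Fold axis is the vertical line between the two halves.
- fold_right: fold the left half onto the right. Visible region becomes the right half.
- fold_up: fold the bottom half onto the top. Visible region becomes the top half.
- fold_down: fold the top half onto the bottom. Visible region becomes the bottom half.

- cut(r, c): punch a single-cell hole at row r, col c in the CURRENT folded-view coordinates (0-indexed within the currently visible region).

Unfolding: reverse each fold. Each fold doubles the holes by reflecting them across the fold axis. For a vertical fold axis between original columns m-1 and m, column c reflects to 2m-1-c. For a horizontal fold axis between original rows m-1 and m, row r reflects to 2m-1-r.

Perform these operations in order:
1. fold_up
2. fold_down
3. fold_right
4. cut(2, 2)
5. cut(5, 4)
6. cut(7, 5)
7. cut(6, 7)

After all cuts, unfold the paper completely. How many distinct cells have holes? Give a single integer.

Answer: 32

Derivation:
Op 1 fold_up: fold axis h@16; visible region now rows[0,16) x cols[0,16) = 16x16
Op 2 fold_down: fold axis h@8; visible region now rows[8,16) x cols[0,16) = 8x16
Op 3 fold_right: fold axis v@8; visible region now rows[8,16) x cols[8,16) = 8x8
Op 4 cut(2, 2): punch at orig (10,10); cuts so far [(10, 10)]; region rows[8,16) x cols[8,16) = 8x8
Op 5 cut(5, 4): punch at orig (13,12); cuts so far [(10, 10), (13, 12)]; region rows[8,16) x cols[8,16) = 8x8
Op 6 cut(7, 5): punch at orig (15,13); cuts so far [(10, 10), (13, 12), (15, 13)]; region rows[8,16) x cols[8,16) = 8x8
Op 7 cut(6, 7): punch at orig (14,15); cuts so far [(10, 10), (13, 12), (14, 15), (15, 13)]; region rows[8,16) x cols[8,16) = 8x8
Unfold 1 (reflect across v@8): 8 holes -> [(10, 5), (10, 10), (13, 3), (13, 12), (14, 0), (14, 15), (15, 2), (15, 13)]
Unfold 2 (reflect across h@8): 16 holes -> [(0, 2), (0, 13), (1, 0), (1, 15), (2, 3), (2, 12), (5, 5), (5, 10), (10, 5), (10, 10), (13, 3), (13, 12), (14, 0), (14, 15), (15, 2), (15, 13)]
Unfold 3 (reflect across h@16): 32 holes -> [(0, 2), (0, 13), (1, 0), (1, 15), (2, 3), (2, 12), (5, 5), (5, 10), (10, 5), (10, 10), (13, 3), (13, 12), (14, 0), (14, 15), (15, 2), (15, 13), (16, 2), (16, 13), (17, 0), (17, 15), (18, 3), (18, 12), (21, 5), (21, 10), (26, 5), (26, 10), (29, 3), (29, 12), (30, 0), (30, 15), (31, 2), (31, 13)]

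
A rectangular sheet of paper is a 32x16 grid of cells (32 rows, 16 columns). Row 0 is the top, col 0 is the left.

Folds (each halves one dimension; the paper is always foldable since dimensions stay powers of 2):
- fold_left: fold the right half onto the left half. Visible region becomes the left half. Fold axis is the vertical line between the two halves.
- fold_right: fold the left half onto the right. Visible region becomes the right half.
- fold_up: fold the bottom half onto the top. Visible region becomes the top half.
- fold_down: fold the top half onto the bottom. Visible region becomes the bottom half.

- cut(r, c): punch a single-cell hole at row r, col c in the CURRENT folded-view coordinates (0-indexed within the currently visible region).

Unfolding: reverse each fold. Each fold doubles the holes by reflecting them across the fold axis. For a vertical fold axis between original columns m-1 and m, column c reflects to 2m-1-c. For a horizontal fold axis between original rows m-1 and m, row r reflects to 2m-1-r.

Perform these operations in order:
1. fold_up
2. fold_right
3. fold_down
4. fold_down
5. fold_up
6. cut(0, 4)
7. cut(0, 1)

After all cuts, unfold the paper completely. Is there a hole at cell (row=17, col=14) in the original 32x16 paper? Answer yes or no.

Op 1 fold_up: fold axis h@16; visible region now rows[0,16) x cols[0,16) = 16x16
Op 2 fold_right: fold axis v@8; visible region now rows[0,16) x cols[8,16) = 16x8
Op 3 fold_down: fold axis h@8; visible region now rows[8,16) x cols[8,16) = 8x8
Op 4 fold_down: fold axis h@12; visible region now rows[12,16) x cols[8,16) = 4x8
Op 5 fold_up: fold axis h@14; visible region now rows[12,14) x cols[8,16) = 2x8
Op 6 cut(0, 4): punch at orig (12,12); cuts so far [(12, 12)]; region rows[12,14) x cols[8,16) = 2x8
Op 7 cut(0, 1): punch at orig (12,9); cuts so far [(12, 9), (12, 12)]; region rows[12,14) x cols[8,16) = 2x8
Unfold 1 (reflect across h@14): 4 holes -> [(12, 9), (12, 12), (15, 9), (15, 12)]
Unfold 2 (reflect across h@12): 8 holes -> [(8, 9), (8, 12), (11, 9), (11, 12), (12, 9), (12, 12), (15, 9), (15, 12)]
Unfold 3 (reflect across h@8): 16 holes -> [(0, 9), (0, 12), (3, 9), (3, 12), (4, 9), (4, 12), (7, 9), (7, 12), (8, 9), (8, 12), (11, 9), (11, 12), (12, 9), (12, 12), (15, 9), (15, 12)]
Unfold 4 (reflect across v@8): 32 holes -> [(0, 3), (0, 6), (0, 9), (0, 12), (3, 3), (3, 6), (3, 9), (3, 12), (4, 3), (4, 6), (4, 9), (4, 12), (7, 3), (7, 6), (7, 9), (7, 12), (8, 3), (8, 6), (8, 9), (8, 12), (11, 3), (11, 6), (11, 9), (11, 12), (12, 3), (12, 6), (12, 9), (12, 12), (15, 3), (15, 6), (15, 9), (15, 12)]
Unfold 5 (reflect across h@16): 64 holes -> [(0, 3), (0, 6), (0, 9), (0, 12), (3, 3), (3, 6), (3, 9), (3, 12), (4, 3), (4, 6), (4, 9), (4, 12), (7, 3), (7, 6), (7, 9), (7, 12), (8, 3), (8, 6), (8, 9), (8, 12), (11, 3), (11, 6), (11, 9), (11, 12), (12, 3), (12, 6), (12, 9), (12, 12), (15, 3), (15, 6), (15, 9), (15, 12), (16, 3), (16, 6), (16, 9), (16, 12), (19, 3), (19, 6), (19, 9), (19, 12), (20, 3), (20, 6), (20, 9), (20, 12), (23, 3), (23, 6), (23, 9), (23, 12), (24, 3), (24, 6), (24, 9), (24, 12), (27, 3), (27, 6), (27, 9), (27, 12), (28, 3), (28, 6), (28, 9), (28, 12), (31, 3), (31, 6), (31, 9), (31, 12)]
Holes: [(0, 3), (0, 6), (0, 9), (0, 12), (3, 3), (3, 6), (3, 9), (3, 12), (4, 3), (4, 6), (4, 9), (4, 12), (7, 3), (7, 6), (7, 9), (7, 12), (8, 3), (8, 6), (8, 9), (8, 12), (11, 3), (11, 6), (11, 9), (11, 12), (12, 3), (12, 6), (12, 9), (12, 12), (15, 3), (15, 6), (15, 9), (15, 12), (16, 3), (16, 6), (16, 9), (16, 12), (19, 3), (19, 6), (19, 9), (19, 12), (20, 3), (20, 6), (20, 9), (20, 12), (23, 3), (23, 6), (23, 9), (23, 12), (24, 3), (24, 6), (24, 9), (24, 12), (27, 3), (27, 6), (27, 9), (27, 12), (28, 3), (28, 6), (28, 9), (28, 12), (31, 3), (31, 6), (31, 9), (31, 12)]

Answer: no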